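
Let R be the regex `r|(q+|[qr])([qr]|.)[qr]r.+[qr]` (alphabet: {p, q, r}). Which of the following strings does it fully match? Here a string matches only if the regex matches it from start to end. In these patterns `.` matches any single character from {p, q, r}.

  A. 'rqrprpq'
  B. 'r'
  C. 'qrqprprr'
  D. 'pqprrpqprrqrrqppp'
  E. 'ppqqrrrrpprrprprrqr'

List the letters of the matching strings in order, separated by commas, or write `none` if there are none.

A → no match
B → match
C → no match
D → no match
E → no match

B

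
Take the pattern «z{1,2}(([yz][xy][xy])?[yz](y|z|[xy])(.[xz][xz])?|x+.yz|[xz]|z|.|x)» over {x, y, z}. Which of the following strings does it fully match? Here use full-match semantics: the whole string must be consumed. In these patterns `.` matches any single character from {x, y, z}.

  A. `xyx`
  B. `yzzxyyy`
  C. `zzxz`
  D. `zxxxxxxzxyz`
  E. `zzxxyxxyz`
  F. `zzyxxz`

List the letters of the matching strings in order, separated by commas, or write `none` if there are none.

F

A. `xyx` → no match — must start with `z`
B. `yzzxyyy` → no match — must start with `z`
C. `zzxz` → no match
D. `zxxxxxxzxyz` → no match
E. `zzxxyxxyz` → no match
F. `zzyxxz` → match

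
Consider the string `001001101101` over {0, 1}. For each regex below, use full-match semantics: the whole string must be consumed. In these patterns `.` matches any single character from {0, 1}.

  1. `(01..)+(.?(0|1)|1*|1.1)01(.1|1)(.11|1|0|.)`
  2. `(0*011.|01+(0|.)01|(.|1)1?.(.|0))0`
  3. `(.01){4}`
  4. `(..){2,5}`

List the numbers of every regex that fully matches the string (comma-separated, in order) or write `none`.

1 → no match — must start with `01`
2 → no match — must end with `0`
3 → match
4 → no match

3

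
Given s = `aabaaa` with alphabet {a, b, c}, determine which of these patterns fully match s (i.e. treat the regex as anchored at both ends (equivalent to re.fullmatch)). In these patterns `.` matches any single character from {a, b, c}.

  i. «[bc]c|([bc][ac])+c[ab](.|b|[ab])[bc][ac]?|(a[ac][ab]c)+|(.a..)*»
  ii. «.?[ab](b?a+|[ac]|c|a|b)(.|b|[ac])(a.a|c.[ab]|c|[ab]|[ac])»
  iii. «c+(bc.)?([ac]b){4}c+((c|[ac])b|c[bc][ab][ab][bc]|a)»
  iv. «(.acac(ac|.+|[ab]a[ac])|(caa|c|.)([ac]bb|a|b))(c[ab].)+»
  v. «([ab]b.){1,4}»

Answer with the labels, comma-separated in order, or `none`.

i → no match
ii → match
iii → no match — must start with `c`
iv → no match
v → no match

ii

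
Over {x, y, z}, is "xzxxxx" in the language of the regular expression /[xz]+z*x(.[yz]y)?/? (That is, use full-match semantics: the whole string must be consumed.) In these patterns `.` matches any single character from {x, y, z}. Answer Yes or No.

Yes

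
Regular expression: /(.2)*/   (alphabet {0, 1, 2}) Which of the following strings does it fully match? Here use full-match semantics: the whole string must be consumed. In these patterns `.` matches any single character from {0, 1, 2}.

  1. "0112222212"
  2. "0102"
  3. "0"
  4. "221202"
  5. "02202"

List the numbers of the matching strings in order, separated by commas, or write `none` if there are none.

4

1 → no match
2 → no match
3 → no match
4 → match
5 → no match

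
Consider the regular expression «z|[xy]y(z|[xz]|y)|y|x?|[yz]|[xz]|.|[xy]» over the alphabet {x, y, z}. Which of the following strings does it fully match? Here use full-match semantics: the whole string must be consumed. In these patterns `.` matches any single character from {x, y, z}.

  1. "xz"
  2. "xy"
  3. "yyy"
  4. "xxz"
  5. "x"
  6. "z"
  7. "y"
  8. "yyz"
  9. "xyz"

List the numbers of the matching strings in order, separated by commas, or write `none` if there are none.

3, 5, 6, 7, 8, 9

1 → no match
2 → no match
3 → match
4 → no match
5 → match
6 → match
7 → match
8 → match
9 → match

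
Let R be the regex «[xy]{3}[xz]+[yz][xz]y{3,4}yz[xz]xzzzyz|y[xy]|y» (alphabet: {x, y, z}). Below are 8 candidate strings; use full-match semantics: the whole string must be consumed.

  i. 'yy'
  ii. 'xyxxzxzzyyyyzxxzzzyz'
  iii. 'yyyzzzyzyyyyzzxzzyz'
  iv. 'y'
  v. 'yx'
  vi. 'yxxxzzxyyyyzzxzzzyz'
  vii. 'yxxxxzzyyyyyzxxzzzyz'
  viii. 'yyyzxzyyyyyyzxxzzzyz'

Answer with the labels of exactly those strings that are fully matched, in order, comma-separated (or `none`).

i, ii, iv, v, vi, vii

i → match
ii → match
iii → no match
iv → match
v → match
vi → match
vii → match
viii → no match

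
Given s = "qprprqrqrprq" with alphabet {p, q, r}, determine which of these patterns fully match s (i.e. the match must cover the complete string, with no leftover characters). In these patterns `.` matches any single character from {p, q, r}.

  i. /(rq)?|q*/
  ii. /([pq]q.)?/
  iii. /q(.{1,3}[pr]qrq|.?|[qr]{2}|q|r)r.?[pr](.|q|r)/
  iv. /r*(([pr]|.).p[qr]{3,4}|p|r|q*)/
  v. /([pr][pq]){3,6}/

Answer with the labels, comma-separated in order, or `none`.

iii

i → no match
ii → no match
iii → match
iv → no match
v → no match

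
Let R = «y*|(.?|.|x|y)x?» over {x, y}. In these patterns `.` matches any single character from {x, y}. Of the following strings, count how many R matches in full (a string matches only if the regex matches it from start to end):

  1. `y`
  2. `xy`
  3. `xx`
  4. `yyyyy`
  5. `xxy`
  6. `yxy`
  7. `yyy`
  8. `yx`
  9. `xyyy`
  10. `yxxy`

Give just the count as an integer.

1 → match
2 → no match
3 → match
4 → match
5 → no match
6 → no match
7 → match
8 → match
9 → no match
10 → no match
Total matched: 5

5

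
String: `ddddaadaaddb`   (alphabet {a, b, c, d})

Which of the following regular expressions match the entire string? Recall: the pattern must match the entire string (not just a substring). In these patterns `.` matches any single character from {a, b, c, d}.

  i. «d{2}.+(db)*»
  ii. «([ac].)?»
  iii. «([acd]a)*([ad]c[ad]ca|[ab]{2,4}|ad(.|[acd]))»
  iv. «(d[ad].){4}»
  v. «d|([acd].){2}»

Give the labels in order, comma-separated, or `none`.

i → match
ii → no match
iii → no match
iv → match
v → no match

i, iv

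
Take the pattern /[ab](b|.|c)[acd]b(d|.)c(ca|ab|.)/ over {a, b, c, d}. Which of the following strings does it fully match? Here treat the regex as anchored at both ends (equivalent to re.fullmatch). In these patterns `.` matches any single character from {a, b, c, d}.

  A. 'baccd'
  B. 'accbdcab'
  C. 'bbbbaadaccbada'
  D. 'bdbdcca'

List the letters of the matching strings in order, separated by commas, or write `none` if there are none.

B

A. 'baccd' → no match
B. 'accbdcab' → match
C → no match
D. 'bdbdcca' → no match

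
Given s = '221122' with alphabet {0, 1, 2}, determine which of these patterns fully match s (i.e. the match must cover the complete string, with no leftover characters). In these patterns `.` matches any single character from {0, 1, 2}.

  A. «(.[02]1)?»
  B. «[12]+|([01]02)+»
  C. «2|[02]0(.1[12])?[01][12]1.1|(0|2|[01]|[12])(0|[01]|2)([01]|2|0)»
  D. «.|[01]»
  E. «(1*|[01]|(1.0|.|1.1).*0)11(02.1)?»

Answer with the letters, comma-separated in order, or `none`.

A → no match
B → match
C → no match
D → no match
E → no match

B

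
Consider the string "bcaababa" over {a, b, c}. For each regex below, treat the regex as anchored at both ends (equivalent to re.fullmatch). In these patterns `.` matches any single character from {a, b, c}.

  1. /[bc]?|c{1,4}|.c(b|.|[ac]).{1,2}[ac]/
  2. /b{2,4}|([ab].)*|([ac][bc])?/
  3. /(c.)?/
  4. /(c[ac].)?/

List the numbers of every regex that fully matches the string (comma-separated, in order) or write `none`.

1 → no match
2 → match
3 → no match
4 → no match

2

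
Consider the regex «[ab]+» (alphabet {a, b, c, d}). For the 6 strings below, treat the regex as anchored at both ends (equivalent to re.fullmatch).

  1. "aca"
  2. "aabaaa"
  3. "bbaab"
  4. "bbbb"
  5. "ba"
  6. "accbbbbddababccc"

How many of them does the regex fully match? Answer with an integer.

1. "aca" → no match
2. "aabaaa" → match
3. "bbaab" → match
4. "bbbb" → match
5. "ba" → match
6 → no match
Total matched: 4

4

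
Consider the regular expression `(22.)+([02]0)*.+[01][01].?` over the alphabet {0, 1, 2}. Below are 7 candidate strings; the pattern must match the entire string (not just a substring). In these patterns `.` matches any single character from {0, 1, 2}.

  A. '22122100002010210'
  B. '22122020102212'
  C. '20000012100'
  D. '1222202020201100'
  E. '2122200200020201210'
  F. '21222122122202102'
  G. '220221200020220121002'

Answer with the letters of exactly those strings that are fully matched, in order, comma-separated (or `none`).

A, G

A → match
B → no match
C → no match — must start with '22'
D → no match — must start with '22'
E → no match — must start with '22'
F → no match — must start with '22'
G → match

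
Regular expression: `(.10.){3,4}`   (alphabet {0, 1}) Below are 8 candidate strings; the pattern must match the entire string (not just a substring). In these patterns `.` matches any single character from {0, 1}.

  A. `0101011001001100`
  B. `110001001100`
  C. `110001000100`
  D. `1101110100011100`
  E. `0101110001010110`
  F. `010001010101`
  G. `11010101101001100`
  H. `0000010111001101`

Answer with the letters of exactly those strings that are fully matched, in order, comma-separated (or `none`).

B, C, F

A → no match
B → match
C → match
D → no match
E → no match
F → match
G → no match
H → no match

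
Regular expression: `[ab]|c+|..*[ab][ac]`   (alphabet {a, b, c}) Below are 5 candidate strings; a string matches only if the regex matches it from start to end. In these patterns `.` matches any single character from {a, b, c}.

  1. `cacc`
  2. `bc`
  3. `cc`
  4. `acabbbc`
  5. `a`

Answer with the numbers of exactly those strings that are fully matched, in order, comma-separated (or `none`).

3, 4, 5

1 → no match
2 → no match
3 → match
4 → match
5 → match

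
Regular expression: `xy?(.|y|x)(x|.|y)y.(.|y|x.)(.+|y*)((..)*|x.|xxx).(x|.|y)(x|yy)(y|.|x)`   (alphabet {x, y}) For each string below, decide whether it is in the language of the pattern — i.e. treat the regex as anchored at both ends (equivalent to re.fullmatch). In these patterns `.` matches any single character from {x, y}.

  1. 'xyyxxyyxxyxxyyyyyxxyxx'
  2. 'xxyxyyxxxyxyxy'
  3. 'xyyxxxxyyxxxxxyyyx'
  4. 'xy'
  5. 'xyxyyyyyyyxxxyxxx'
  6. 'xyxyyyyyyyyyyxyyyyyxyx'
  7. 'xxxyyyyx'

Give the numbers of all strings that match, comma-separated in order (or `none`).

5

1 → no match
2 → no match
3 → no match
4 → no match
5 → match
6 → no match
7 → no match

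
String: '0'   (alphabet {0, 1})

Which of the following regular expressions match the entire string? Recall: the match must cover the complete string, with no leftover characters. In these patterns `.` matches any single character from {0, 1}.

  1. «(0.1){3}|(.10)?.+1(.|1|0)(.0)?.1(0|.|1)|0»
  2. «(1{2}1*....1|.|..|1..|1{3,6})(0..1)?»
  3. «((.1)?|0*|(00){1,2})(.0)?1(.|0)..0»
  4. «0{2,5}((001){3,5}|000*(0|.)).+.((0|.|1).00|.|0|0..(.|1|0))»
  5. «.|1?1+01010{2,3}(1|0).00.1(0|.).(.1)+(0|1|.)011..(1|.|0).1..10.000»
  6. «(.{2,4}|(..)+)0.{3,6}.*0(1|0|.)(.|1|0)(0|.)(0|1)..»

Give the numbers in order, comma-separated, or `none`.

1, 2, 5

1 → match
2 → match
3 → no match
4 → no match
5 → match
6 → no match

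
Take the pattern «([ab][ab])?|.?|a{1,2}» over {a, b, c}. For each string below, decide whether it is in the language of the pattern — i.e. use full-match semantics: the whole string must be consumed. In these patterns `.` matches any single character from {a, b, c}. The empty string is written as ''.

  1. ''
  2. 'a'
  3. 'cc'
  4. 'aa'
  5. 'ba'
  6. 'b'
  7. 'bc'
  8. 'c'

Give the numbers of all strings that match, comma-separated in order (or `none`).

1, 2, 4, 5, 6, 8

1 → match
2 → match
3 → no match
4 → match
5 → match
6 → match
7 → no match
8 → match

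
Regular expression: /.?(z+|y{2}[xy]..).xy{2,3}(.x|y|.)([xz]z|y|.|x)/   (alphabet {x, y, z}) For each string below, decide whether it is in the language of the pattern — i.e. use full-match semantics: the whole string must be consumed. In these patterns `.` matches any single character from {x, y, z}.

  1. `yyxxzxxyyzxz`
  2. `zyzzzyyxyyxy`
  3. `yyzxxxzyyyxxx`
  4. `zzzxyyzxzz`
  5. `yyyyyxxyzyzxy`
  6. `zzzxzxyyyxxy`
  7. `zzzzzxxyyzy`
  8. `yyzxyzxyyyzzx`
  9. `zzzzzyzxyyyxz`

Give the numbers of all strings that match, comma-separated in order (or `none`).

1 → match
2 → no match
3 → no match
4 → match
5 → no match
6 → no match
7 → match
8 → no match
9 → no match

1, 4, 7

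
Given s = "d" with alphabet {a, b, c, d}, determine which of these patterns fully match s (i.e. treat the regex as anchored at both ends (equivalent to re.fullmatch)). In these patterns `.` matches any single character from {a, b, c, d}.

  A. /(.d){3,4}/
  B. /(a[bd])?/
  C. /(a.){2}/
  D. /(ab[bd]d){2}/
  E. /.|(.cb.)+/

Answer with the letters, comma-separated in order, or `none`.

A → no match
B → no match
C → no match — must start with "a"
D → no match — must start with "ab"
E → match

E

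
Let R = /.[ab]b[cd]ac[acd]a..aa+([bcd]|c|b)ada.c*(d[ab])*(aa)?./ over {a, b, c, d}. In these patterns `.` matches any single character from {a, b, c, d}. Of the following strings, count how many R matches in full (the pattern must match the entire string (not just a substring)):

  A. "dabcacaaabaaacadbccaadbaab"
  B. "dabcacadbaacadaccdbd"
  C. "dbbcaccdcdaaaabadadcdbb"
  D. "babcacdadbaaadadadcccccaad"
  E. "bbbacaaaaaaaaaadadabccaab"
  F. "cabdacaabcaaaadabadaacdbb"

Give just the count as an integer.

1

A → no match
B → no match
C → no match
D → match
E → no match
F → no match
Total matched: 1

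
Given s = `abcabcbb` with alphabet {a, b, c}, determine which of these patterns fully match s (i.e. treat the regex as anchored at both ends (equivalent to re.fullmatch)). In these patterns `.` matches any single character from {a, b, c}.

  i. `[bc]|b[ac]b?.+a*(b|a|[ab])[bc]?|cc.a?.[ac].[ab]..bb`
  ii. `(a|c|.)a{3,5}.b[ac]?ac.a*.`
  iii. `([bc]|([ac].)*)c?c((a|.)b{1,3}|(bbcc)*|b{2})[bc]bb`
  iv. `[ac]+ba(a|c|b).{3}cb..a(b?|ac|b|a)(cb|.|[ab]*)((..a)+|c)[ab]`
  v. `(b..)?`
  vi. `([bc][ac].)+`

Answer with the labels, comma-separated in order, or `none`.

i → no match
ii → no match
iii → match
iv → no match
v → no match
vi → no match

iii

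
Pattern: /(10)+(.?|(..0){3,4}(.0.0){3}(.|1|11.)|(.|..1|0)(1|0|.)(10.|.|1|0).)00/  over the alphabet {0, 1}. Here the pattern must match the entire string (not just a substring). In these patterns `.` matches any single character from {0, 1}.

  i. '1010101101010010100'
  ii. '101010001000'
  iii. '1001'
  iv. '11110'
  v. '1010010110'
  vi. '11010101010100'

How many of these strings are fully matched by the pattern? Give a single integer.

1

i → no match
ii → match
iii → no match — must end with '00'
iv → no match — must start with '10'
v → no match — must end with '00'
vi → no match — must start with '10'
Total matched: 1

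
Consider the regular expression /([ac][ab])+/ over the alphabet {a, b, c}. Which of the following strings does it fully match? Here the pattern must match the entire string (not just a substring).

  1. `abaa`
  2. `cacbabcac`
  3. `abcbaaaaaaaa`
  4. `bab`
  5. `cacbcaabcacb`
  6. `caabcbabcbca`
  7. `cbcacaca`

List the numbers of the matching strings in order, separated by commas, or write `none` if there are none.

1 → match
2 → no match
3 → match
4 → no match
5 → match
6 → match
7 → match

1, 3, 5, 6, 7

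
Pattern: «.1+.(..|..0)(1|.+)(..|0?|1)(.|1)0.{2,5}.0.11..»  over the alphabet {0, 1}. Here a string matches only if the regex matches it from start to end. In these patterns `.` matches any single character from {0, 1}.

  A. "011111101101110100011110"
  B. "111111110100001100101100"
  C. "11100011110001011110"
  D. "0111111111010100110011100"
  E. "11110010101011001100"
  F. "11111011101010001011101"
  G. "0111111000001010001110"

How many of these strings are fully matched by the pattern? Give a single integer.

A → match
B → no match
C → match
D → match
E → match
F → match
G → match
Total matched: 6

6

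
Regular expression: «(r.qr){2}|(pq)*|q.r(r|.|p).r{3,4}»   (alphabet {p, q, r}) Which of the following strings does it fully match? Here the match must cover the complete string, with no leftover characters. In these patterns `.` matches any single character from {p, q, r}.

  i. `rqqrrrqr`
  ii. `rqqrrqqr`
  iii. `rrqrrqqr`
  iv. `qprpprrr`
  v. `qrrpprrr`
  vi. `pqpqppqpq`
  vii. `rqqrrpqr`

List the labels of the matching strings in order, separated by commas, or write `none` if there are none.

i → match
ii → match
iii → match
iv → match
v → match
vi → no match
vii → match

i, ii, iii, iv, v, vii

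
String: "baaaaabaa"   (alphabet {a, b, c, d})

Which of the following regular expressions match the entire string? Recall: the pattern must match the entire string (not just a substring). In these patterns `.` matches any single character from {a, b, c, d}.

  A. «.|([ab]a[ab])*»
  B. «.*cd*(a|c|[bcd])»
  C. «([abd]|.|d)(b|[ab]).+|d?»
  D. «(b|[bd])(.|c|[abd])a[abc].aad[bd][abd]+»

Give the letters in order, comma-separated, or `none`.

A, C

A → match
B → no match
C → match
D → no match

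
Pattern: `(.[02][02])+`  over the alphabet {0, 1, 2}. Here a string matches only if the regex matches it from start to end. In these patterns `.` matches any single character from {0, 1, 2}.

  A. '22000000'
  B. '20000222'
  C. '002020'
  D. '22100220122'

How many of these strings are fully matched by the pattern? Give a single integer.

1

A → no match
B → no match
C → match
D → no match
Total matched: 1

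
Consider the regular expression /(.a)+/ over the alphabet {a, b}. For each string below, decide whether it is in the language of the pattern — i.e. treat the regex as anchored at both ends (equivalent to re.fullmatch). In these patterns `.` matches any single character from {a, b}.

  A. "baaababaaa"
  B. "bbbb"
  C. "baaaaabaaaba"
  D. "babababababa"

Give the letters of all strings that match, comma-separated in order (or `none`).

A → match
B → no match — must end with "a"
C → match
D → match

A, C, D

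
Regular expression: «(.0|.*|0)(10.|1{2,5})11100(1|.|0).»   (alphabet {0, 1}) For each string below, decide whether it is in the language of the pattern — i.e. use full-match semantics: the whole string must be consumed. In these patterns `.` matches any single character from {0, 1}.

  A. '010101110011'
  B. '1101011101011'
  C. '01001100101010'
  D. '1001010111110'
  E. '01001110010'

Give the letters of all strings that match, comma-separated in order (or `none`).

A → no match
B → no match
C → no match
D → no match
E → match

E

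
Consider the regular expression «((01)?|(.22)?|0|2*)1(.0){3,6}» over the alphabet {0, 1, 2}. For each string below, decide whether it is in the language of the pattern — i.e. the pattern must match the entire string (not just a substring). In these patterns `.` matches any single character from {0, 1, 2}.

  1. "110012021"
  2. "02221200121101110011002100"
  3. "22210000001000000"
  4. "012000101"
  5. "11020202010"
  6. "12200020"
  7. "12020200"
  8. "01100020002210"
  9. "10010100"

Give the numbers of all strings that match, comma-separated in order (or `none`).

5

1. "110012021" → no match — must end with "0"
2 → no match
3 → no match
4. "012000101" → no match — must end with "0"
5. "11020202010" → match
6. "12200020" → no match
7. "12020200" → no match
8 → no match
9. "10010100" → no match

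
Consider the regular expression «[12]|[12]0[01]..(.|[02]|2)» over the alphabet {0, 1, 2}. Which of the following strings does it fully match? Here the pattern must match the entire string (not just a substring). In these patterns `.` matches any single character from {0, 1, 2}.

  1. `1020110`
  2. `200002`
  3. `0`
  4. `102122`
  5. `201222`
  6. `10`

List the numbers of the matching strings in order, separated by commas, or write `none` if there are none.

2, 5

1 → no match
2 → match
3 → no match
4 → no match
5 → match
6 → no match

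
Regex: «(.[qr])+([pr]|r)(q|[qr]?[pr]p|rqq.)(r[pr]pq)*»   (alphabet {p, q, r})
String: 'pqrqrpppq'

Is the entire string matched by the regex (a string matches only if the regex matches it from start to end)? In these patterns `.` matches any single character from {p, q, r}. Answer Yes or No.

No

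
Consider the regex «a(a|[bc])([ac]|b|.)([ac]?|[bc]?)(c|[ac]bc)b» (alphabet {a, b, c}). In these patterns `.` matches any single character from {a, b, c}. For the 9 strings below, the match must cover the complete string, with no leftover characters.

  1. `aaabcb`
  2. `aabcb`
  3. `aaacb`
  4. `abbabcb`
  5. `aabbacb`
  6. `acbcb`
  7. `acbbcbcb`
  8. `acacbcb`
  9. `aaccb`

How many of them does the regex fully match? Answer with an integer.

1 → match
2 → match
3 → match
4 → match
5 → no match
6 → match
7 → match
8 → match
9 → match
Total matched: 8

8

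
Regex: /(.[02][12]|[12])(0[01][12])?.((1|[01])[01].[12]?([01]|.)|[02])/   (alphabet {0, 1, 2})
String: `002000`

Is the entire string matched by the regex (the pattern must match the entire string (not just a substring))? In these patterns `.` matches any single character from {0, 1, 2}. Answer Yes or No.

No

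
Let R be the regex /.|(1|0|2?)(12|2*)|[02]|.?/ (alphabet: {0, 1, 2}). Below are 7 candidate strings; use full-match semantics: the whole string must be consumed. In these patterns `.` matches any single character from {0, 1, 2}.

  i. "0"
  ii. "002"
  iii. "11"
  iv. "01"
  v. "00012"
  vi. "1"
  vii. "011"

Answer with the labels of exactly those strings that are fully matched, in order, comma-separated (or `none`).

i, vi

i → match
ii → no match
iii → no match
iv → no match
v → no match
vi → match
vii → no match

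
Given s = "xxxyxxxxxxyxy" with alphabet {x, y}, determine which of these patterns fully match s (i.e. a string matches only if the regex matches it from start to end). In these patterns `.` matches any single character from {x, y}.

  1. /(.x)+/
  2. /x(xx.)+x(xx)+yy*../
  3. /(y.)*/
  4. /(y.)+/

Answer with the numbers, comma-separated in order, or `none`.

2

1 → no match — must end with "x"
2 → match
3 → no match
4 → no match — must start with "y"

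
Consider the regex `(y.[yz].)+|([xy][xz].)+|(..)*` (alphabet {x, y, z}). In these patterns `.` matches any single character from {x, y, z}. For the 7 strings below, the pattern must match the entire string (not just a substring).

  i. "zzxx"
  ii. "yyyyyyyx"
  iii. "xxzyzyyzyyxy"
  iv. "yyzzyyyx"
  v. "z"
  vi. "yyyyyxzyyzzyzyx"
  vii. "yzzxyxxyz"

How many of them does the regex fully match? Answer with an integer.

4

i → match
ii → match
iii → match
iv → match
v → no match
vi → no match
vii → no match
Total matched: 4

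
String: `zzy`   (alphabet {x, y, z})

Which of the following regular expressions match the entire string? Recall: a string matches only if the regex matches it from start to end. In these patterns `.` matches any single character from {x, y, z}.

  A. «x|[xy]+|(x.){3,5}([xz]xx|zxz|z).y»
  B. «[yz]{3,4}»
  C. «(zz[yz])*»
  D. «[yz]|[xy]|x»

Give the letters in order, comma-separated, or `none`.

A → no match
B → match
C → match
D → no match

B, C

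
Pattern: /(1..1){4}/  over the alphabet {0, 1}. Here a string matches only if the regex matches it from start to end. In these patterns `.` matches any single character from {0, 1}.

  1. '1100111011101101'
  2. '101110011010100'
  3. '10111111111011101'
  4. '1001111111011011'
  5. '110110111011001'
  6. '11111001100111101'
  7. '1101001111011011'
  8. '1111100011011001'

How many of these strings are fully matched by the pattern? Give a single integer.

1 → no match
2 → no match — must end with '1'
3 → no match
4 → match
5 → no match
6 → no match
7 → no match
8 → no match
Total matched: 1

1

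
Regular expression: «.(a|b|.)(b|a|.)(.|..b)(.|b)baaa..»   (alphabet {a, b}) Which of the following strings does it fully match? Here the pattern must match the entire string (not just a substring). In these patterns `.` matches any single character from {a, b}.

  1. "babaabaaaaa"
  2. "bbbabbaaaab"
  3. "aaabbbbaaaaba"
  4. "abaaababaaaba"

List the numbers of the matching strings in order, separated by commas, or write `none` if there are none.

1. "babaabaaaaa" → match
2. "bbbabbaaaab" → match
3 → no match
4 → match

1, 2, 4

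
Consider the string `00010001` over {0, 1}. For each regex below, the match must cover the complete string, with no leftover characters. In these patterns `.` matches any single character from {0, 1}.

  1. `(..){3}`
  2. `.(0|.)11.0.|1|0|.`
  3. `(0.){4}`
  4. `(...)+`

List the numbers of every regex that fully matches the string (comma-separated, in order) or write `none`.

3

1 → no match
2 → no match
3 → match
4 → no match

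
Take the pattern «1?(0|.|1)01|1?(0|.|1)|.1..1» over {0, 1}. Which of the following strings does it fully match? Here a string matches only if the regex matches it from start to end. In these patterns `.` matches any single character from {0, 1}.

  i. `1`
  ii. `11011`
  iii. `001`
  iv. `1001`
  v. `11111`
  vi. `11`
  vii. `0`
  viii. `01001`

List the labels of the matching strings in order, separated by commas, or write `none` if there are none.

i, ii, iii, iv, v, vi, vii, viii

i → match
ii → match
iii → match
iv → match
v → match
vi → match
vii → match
viii → match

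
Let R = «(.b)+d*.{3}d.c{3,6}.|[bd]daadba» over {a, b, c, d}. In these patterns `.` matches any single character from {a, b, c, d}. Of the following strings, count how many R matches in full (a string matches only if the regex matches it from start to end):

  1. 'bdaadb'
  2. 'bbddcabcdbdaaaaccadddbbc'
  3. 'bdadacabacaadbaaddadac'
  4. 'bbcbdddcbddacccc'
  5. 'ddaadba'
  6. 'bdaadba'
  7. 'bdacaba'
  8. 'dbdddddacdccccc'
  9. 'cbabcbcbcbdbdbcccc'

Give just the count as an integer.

1 → no match
2 → no match
3 → no match
4 → match
5 → match
6 → match
7 → no match
8 → match
9 → no match
Total matched: 4

4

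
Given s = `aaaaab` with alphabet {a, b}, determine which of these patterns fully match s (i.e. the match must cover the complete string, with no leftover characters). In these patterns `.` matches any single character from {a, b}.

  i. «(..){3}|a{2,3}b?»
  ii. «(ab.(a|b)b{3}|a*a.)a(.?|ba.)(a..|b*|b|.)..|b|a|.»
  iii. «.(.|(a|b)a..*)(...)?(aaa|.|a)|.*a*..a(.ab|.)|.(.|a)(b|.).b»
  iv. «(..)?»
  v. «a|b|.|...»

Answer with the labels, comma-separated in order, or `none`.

i → match
ii → match
iii → match
iv → no match
v → no match

i, ii, iii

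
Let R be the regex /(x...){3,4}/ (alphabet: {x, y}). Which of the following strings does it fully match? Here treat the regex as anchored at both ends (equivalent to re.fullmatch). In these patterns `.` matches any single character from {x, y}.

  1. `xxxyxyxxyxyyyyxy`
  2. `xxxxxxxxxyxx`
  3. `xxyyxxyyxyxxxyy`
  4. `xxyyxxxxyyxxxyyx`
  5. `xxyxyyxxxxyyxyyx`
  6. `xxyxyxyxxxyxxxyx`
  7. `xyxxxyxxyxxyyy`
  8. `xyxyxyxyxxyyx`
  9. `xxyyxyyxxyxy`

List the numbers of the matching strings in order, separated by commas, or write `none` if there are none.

2, 9

1 → no match
2 → match
3 → no match
4 → no match
5 → no match
6 → no match
7 → no match
8 → no match
9 → match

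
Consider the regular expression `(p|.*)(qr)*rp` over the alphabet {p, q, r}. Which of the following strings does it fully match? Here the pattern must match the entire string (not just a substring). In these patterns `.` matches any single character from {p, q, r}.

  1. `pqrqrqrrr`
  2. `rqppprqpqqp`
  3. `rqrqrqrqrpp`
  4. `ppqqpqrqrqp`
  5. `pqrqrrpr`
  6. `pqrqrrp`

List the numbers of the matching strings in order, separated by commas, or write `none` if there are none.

1 → no match — must end with `rp`
2 → no match — must end with `rp`
3 → no match — must end with `rp`
4 → no match — must end with `rp`
5 → no match — must end with `rp`
6 → match

6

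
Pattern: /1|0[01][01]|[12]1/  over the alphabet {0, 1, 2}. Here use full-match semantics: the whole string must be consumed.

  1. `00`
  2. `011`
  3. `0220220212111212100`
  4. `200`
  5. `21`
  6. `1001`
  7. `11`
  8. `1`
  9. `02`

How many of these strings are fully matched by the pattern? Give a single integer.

4

1 → no match
2 → match
3 → no match
4 → no match
5 → match
6 → no match
7 → match
8 → match
9 → no match
Total matched: 4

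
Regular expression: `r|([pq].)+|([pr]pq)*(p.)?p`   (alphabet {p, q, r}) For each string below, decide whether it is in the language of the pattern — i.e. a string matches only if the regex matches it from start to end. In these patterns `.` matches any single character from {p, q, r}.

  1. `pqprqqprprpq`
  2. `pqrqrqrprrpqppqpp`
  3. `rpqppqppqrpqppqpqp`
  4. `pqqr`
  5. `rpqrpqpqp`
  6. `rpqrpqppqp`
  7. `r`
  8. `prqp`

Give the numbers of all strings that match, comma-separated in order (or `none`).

1, 3, 4, 5, 6, 7, 8

1. `pqprqqprprpq` → match
2 → no match
3 → match
4. `pqqr` → match
5. `rpqrpqpqp` → match
6. `rpqrpqppqp` → match
7. `r` → match
8. `prqp` → match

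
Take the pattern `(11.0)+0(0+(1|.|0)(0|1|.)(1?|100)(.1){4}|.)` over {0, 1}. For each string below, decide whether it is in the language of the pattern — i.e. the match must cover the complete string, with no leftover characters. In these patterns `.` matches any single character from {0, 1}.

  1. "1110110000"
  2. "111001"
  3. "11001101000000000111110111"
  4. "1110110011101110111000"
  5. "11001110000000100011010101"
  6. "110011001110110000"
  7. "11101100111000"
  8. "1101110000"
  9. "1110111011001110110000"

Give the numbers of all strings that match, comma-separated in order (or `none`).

1 → match
2 → match
3 → no match
4 → match
5 → no match
6 → match
7 → match
8 → no match
9 → match

1, 2, 4, 6, 7, 9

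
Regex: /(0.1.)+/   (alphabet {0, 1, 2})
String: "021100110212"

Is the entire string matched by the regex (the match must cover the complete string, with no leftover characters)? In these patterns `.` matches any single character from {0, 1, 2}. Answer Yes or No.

Yes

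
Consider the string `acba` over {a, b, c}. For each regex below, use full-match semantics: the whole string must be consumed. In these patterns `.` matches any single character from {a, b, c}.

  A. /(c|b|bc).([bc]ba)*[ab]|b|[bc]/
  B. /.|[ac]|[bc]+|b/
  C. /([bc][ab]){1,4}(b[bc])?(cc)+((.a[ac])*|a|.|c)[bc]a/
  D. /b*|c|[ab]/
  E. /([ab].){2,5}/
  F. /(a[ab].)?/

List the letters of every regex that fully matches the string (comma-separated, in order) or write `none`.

A → no match
B → no match
C → no match
D → no match
E → match
F → no match

E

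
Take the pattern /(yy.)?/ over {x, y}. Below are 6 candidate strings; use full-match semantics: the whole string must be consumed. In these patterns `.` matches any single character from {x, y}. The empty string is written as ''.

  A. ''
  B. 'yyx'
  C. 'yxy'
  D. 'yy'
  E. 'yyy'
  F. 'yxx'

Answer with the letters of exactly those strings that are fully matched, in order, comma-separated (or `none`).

A, B, E

A → match
B → match
C → no match
D → no match
E → match
F → no match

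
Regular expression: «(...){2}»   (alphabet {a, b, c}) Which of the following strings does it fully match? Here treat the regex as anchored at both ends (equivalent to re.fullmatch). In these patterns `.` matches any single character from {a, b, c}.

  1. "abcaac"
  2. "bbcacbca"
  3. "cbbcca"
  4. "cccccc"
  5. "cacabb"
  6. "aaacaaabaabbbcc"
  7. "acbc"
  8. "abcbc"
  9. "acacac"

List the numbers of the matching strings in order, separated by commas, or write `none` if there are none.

1, 3, 4, 5, 9

1 → match
2 → no match
3 → match
4 → match
5 → match
6 → no match
7 → no match
8 → no match
9 → match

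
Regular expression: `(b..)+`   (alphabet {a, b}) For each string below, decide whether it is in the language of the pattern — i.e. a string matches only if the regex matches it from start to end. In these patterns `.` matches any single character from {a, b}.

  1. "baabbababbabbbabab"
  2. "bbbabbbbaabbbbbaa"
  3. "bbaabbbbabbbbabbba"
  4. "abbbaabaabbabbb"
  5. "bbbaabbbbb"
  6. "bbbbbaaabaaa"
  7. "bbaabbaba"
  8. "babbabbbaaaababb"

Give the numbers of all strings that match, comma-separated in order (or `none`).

1 → match
2 → no match
3 → no match
4 → no match — must start with "b"
5 → no match
6 → no match
7 → no match
8 → no match

1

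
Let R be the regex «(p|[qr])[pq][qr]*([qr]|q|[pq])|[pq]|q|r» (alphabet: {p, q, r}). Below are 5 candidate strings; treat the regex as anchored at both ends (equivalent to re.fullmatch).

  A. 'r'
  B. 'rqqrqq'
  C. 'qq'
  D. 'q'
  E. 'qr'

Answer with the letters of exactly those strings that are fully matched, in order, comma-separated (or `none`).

A, B, D

A. 'r' → match
B. 'rqqrqq' → match
C. 'qq' → no match
D. 'q' → match
E. 'qr' → no match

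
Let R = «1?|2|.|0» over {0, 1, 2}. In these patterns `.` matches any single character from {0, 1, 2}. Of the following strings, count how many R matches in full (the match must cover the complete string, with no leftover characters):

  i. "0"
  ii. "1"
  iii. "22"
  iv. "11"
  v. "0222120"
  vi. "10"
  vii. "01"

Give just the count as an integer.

i → match
ii → match
iii → no match
iv → no match
v → no match
vi → no match
vii → no match
Total matched: 2

2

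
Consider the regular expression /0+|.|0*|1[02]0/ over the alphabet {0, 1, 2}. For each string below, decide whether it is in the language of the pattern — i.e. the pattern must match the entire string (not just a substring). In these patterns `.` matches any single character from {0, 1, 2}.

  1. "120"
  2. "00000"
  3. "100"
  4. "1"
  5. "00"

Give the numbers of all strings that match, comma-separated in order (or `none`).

1. "120" → match
2. "00000" → match
3. "100" → match
4. "1" → match
5. "00" → match

1, 2, 3, 4, 5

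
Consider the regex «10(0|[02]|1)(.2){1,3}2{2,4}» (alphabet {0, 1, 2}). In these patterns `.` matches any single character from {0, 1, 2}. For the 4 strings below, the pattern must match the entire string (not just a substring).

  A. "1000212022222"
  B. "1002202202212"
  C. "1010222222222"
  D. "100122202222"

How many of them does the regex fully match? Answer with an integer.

3

A → match
B → no match
C → match
D → match
Total matched: 3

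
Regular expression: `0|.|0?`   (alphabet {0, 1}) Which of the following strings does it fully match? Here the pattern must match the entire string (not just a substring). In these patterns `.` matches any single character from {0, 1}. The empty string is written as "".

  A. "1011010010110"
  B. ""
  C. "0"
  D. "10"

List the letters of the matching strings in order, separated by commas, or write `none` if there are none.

A → no match
B → match
C → match
D → no match

B, C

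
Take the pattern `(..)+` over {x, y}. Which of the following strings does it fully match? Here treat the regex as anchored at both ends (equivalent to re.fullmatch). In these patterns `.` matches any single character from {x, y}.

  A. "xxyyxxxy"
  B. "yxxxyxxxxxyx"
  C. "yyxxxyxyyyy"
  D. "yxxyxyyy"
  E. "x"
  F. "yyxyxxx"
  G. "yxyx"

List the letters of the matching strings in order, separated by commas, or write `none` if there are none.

A, B, D, G

A → match
B → match
C → no match
D → match
E → no match
F → no match
G → match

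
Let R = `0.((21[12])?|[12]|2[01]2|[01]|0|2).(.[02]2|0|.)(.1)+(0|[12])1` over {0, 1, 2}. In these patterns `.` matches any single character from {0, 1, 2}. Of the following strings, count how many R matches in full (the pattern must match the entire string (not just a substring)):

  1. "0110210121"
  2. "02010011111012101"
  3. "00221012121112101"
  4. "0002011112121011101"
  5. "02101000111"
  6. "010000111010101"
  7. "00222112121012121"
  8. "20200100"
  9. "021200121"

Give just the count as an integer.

1 → match
2 → match
3 → match
4 → match
5 → no match
6 → match
7 → match
8 → no match — must start with "0"
9 → match
Total matched: 7

7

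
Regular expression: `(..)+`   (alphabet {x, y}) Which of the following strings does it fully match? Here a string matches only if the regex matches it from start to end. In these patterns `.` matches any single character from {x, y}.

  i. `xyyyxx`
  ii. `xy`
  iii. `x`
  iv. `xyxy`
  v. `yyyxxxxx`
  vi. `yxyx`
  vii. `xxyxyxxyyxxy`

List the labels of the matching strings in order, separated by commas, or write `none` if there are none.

i → match
ii → match
iii → no match
iv → match
v → match
vi → match
vii → match

i, ii, iv, v, vi, vii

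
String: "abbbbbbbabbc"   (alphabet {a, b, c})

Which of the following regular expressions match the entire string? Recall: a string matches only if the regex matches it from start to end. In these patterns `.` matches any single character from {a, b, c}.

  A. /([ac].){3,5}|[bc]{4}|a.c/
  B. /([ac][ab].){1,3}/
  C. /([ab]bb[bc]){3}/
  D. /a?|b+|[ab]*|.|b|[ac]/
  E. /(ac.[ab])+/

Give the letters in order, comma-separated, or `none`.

A → no match
B → no match
C → match
D → no match
E → no match — must start with "ac"

C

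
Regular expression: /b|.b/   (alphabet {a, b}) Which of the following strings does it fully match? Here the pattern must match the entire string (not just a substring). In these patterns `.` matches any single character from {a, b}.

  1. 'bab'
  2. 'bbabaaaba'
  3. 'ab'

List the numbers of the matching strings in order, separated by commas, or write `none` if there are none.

3

1 → no match
2 → no match — must end with 'b'
3 → match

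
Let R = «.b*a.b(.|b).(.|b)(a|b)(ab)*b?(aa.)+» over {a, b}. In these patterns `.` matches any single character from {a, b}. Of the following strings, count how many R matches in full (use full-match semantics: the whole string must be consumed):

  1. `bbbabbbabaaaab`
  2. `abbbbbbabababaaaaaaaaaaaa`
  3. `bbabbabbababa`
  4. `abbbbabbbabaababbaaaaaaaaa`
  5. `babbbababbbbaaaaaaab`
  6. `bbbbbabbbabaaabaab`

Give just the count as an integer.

1 → no match
2 → no match
3 → no match
4 → match
5 → no match
6 → match
Total matched: 2

2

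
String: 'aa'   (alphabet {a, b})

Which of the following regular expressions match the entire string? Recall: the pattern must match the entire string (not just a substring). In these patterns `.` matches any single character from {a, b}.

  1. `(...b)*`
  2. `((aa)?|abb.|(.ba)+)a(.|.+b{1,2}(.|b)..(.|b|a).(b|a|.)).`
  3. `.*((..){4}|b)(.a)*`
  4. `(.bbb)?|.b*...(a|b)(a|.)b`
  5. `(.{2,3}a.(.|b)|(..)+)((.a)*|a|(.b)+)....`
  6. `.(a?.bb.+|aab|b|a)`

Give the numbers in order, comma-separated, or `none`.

1 → no match
2 → no match
3 → no match
4 → no match
5 → no match
6 → match

6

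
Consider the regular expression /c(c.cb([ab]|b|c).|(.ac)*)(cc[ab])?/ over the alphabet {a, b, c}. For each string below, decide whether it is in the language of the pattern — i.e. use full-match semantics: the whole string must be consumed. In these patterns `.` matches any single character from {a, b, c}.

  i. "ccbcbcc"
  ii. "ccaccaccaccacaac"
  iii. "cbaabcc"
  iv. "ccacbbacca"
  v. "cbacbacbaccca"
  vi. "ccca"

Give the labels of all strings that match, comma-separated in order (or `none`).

i → match
ii → match
iii → no match
iv → match
v → match
vi → match

i, ii, iv, v, vi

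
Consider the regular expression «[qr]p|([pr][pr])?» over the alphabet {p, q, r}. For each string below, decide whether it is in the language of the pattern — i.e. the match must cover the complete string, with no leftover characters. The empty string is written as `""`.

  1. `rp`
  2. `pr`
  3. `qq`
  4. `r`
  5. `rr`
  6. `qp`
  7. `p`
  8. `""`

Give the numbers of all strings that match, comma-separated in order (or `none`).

1. `rp` → match
2. `pr` → match
3. `qq` → no match
4. `r` → no match
5. `rr` → match
6. `qp` → match
7. `p` → no match
8. `""` → match

1, 2, 5, 6, 8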